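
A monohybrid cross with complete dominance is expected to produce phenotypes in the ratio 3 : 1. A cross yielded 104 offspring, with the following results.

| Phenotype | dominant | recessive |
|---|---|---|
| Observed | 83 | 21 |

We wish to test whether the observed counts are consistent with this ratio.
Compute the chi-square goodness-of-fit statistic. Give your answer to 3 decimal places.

Ratio total = 4. Expected counts: 104×3/4 = 78, 104×1/4 = 26.
dominant: (83 − 78)²/78 = 25/78 = 0.3205
recessive: (21 − 26)²/26 = 25/26 = 0.9615
Sum = 1.282

1.282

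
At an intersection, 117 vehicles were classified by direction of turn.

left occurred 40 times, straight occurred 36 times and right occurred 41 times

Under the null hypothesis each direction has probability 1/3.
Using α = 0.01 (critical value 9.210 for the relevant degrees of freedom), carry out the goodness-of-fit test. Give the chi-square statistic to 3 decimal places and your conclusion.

Under H₀ each category has probability 1/3, so each expected count is 117/3 = 39.
χ² = (40−39)²/39 + (36−39)²/39 + (41−39)²/39
   = 0.0256 + 0.2308 + 0.1026
Sum = 0.359
df = 2. Since 0.359 < 9.210, we do not reject H₀.

0.359; do not reject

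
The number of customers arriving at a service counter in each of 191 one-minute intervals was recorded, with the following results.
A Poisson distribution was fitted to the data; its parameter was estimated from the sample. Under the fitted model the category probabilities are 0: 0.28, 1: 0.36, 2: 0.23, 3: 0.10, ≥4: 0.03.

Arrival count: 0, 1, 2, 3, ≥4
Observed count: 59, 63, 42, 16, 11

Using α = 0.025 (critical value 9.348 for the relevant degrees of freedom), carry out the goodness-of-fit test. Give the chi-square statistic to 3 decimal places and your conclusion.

Expected counts E_i = n·p_i: 191×0.28 = 53.48, 191×0.36 = 68.76, 191×0.23 = 43.93, 191×0.10 = 19.1, 191×0.03 = 5.73.
cat         O        E   (O−E)²/E
0          59    53.48     0.5698
1          63    68.76     0.4825
2          42    43.93     0.0848
3          16     19.1     0.5031
≥4         11     5.73     4.8469
Sum = 6.487
df = 3. Since 6.487 < 9.348, we do not reject H₀.

6.487; do not reject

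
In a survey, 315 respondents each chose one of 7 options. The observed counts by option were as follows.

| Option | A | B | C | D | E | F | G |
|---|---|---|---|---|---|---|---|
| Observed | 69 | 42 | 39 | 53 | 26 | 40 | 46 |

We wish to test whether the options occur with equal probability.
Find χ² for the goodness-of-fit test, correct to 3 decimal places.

Expected count for each of the 7 categories: 315/7 = 45.
cat         O        E   (O−E)²/E
A          69       45    12.8000
B          42       45     0.2000
C          39       45     0.8000
D          53       45     1.4222
E          26       45     8.0222
F          40       45     0.5556
G          46       45     0.0222
Sum = 23.822

23.822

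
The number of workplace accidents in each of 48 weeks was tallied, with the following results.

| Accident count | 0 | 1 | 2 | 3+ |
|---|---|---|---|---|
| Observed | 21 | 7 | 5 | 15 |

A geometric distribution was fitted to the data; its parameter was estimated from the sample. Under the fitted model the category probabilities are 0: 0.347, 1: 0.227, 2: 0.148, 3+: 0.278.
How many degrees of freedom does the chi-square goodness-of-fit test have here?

There are k = 4 categories and 1 parameter estimated from the data, so df = 4 − 1 − 1 = 2.

2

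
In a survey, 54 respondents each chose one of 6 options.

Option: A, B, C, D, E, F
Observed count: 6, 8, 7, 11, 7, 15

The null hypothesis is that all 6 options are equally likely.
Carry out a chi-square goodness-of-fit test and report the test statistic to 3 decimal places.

Expected count for each of the 6 categories: 54/6 = 9.
A: (6 − 9)²/9 = 9/9 = 1.0000
B: (8 − 9)²/9 = 1/9 = 0.1111
C: (7 − 9)²/9 = 4/9 = 0.4444
D: (11 − 9)²/9 = 4/9 = 0.4444
E: (7 − 9)²/9 = 4/9 = 0.4444
F: (15 − 9)²/9 = 36/9 = 4.0000
Sum = 6.444

6.444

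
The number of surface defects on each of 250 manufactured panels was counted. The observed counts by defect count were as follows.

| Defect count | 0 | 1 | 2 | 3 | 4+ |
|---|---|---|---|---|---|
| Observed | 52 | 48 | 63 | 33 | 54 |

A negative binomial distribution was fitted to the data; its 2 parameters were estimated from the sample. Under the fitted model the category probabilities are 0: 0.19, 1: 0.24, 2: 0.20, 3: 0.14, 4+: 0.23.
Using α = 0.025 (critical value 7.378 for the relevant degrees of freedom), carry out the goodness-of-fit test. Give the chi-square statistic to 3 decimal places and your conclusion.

Expected counts E_i = n·p_i: 250×0.19 = 47.5, 250×0.24 = 60, 250×0.20 = 50, 250×0.14 = 35, 250×0.23 = 57.5.
0: (52 − 47.5)²/47.5 = 20.25/47.5 = 0.4263
1: (48 − 60)²/60 = 144/60 = 2.4000
2: (63 − 50)²/50 = 169/50 = 3.3800
3: (33 − 35)²/35 = 4/35 = 0.1143
4+: (54 − 57.5)²/57.5 = 12.25/57.5 = 0.2130
Sum = 6.534
df = 2. Since 6.534 < 7.378, we do not reject H₀.

6.534; do not reject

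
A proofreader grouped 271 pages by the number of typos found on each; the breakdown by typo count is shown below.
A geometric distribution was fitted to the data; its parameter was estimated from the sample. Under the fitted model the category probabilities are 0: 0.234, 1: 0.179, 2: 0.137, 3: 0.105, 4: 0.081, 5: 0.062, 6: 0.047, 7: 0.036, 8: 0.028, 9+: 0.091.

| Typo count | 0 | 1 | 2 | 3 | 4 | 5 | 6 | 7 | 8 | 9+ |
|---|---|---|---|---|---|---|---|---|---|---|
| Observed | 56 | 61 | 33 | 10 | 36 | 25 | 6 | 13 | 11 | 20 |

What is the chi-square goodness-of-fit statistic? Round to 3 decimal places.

36.560

Expected counts E_i = n·p_i: 271×0.234 = 63.414, 271×0.179 = 48.509, 271×0.137 = 37.127, 271×0.105 = 28.455, 271×0.081 = 21.951, 271×0.062 = 16.802, 271×0.047 = 12.737, 271×0.036 = 9.756, 271×0.028 = 7.588, 271×0.091 = 24.661.
χ² = (56−63.414)²/63.414 + (61−48.509)²/48.509 + (33−37.127)²/37.127 + (10−28.455)²/28.455 + (36−21.951)²/21.951 + (25−16.802)²/16.802 + (6−12.737)²/12.737 + (13−9.756)²/9.756 + (11−7.588)²/7.588 + (20−24.661)²/24.661
   = 0.8668 + 3.2164 + 0.4588 + 11.9693 + 8.9916 + 4.0000 + 3.5634 + 1.0787 + 1.5342 + 0.8809
Sum = 36.560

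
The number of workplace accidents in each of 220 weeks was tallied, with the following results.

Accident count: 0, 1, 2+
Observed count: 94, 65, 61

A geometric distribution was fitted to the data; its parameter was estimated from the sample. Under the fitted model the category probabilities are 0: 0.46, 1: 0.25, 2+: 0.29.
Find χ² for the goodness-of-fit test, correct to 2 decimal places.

Expected counts E_i = n·p_i: 220×0.46 = 101.2, 220×0.25 = 55, 220×0.29 = 63.8.
cat         O        E   (O−E)²/E
0          94    101.2      0.512
1          65       55      1.818
2+         61     63.8      0.123
Sum = 2.45

2.45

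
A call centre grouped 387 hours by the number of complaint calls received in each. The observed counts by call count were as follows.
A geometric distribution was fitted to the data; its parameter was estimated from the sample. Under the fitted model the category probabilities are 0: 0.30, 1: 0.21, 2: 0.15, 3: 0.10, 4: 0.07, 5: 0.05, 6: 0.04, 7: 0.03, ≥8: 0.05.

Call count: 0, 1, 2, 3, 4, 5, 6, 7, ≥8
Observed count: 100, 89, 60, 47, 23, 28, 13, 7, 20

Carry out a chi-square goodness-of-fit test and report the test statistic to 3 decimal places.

11.547

Expected counts E_i = n·p_i: 387×0.30 = 116.1, 387×0.21 = 81.27, 387×0.15 = 58.05, 387×0.10 = 38.7, 387×0.07 = 27.09, 387×0.05 = 19.35, 387×0.04 = 15.48, 387×0.03 = 11.61, 387×0.05 = 19.35.
χ² = (100−116.1)²/116.1 + (89−81.27)²/81.27 + (60−58.05)²/58.05 + (47−38.7)²/38.7 + (23−27.09)²/27.09 + (28−19.35)²/19.35 + (13−15.48)²/15.48 + (7−11.61)²/11.61 + (20−19.35)²/19.35
   = 2.2326 + 0.7352 + 0.0655 + 1.7801 + 0.6175 + 3.8668 + 0.3973 + 1.8305 + 0.0218
Sum = 11.547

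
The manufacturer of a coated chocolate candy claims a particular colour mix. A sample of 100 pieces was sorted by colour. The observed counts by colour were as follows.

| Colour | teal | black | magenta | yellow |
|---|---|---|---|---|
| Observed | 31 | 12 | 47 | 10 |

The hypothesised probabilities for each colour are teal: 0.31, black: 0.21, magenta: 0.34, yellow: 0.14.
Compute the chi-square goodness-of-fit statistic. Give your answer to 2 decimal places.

9.97

Expected counts E_i = n·p_i: 100×0.31 = 31, 100×0.21 = 21, 100×0.34 = 34, 100×0.14 = 14.
χ² = (31−31)²/31 + (12−21)²/21 + (47−34)²/34 + (10−14)²/14
   = 0.000 + 3.857 + 4.971 + 1.143
Sum = 9.97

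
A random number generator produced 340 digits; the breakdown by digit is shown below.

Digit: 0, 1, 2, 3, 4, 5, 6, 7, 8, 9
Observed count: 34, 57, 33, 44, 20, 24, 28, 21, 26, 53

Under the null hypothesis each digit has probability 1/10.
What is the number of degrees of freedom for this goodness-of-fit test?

9

There are k = 10 categories and no parameters were estimated from the data, so df = 10 − 1 = 9.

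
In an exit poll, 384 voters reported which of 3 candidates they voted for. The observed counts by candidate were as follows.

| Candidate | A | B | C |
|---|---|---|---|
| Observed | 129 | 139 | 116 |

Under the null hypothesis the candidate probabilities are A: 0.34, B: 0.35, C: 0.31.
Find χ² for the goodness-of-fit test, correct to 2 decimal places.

Expected counts E_i = n·p_i: 384×0.34 = 130.56, 384×0.35 = 134.4, 384×0.31 = 119.04.
A: (129 − 130.56)²/130.56 = 2.4336/130.56 = 0.019
B: (139 − 134.4)²/134.4 = 21.16/134.4 = 0.157
C: (116 − 119.04)²/119.04 = 9.2416/119.04 = 0.078
Sum = 0.25

0.25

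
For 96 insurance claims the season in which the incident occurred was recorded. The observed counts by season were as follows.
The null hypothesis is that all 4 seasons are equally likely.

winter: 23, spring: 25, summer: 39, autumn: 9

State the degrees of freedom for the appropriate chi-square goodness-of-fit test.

3

There are k = 4 categories and no parameters were estimated from the data, so df = 4 − 1 = 3.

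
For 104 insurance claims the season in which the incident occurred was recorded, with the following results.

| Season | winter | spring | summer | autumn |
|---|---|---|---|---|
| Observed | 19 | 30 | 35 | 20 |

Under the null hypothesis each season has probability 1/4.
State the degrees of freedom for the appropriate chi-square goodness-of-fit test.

There are k = 4 categories and no parameters were estimated from the data, so df = 4 − 1 = 3.

3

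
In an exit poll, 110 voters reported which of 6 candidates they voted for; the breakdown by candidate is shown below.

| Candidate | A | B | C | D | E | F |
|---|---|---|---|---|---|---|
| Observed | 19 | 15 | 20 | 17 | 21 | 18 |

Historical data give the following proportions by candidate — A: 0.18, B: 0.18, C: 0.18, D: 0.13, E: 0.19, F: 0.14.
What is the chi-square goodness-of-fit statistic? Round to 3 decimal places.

Expected counts E_i = n·p_i: 110×0.18 = 19.8, 110×0.18 = 19.8, 110×0.18 = 19.8, 110×0.13 = 14.3, 110×0.19 = 20.9, 110×0.14 = 15.4.
A: (19 − 19.8)²/19.8 = 0.64/19.8 = 0.0323
B: (15 − 19.8)²/19.8 = 23.04/19.8 = 1.1636
C: (20 − 19.8)²/19.8 = 0.04/19.8 = 0.0020
D: (17 − 14.3)²/14.3 = 7.29/14.3 = 0.5098
E: (21 − 20.9)²/20.9 = 0.01/20.9 = 0.0005
F: (18 − 15.4)²/15.4 = 6.76/15.4 = 0.4390
Sum = 2.147

2.147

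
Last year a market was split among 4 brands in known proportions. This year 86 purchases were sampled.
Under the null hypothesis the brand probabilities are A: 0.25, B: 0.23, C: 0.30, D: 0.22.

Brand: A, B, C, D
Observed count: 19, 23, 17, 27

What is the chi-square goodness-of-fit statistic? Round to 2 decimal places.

Expected counts E_i = n·p_i: 86×0.25 = 21.5, 86×0.23 = 19.78, 86×0.30 = 25.8, 86×0.22 = 18.92.
χ² = (19−21.5)²/21.5 + (23−19.78)²/19.78 + (17−25.8)²/25.8 + (27−18.92)²/18.92
   = 0.291 + 0.524 + 3.002 + 3.451
Sum = 7.27

7.27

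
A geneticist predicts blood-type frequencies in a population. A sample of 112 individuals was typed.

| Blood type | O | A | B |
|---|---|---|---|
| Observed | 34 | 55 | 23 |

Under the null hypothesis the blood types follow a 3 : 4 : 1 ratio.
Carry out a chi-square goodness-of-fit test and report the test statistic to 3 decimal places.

7.327

Ratio total = 8. Expected counts: 112×3/8 = 42, 112×4/8 = 56, 112×1/8 = 14.
O: (34 − 42)²/42 = 64/42 = 1.5238
A: (55 − 56)²/56 = 1/56 = 0.0179
B: (23 − 14)²/14 = 81/14 = 5.7857
Sum = 7.327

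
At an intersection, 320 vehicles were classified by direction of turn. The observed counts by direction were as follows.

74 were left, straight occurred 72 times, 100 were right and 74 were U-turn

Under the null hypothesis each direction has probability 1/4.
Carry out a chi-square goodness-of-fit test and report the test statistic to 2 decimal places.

6.70

Expected count for each of the 4 categories: 320/4 = 80.
χ² = (74−80)²/80 + (72−80)²/80 + (100−80)²/80 + (74−80)²/80
   = 0.450 + 0.800 + 5.000 + 0.450
Sum = 6.70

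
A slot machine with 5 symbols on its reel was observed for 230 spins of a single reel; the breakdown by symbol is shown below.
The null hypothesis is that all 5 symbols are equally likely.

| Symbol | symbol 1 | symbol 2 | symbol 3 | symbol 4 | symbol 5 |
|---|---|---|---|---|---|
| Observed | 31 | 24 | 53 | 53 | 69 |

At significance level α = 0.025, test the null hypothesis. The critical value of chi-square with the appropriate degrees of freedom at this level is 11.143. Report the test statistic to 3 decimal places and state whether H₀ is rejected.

Expected count for each of the 5 categories: 230/5 = 46.
χ² = (31−46)²/46 + (24−46)²/46 + (53−46)²/46 + (53−46)²/46 + (69−46)²/46
   = 4.8913 + 10.5217 + 1.0652 + 1.0652 + 11.5000
Sum = 29.043
df = 4. Since 29.043 > 11.143, we reject H₀.

29.043; reject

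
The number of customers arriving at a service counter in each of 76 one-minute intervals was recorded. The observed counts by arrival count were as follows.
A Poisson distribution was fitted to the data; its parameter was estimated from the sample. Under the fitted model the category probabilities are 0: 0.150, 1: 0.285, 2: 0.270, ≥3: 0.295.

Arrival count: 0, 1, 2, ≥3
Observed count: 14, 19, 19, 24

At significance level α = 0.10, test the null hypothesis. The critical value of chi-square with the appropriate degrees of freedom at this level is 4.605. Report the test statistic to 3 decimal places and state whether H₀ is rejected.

1.144; do not reject

Expected counts E_i = n·p_i: 76×0.150 = 11.4, 76×0.285 = 21.66, 76×0.270 = 20.52, 76×0.295 = 22.42.
cat         O        E   (O−E)²/E
0          14     11.4     0.5930
1          19    21.66     0.3267
2          19    20.52     0.1126
≥3         24    22.42     0.1113
Sum = 1.144
df = 2. Since 1.144 < 4.605, we do not reject H₀.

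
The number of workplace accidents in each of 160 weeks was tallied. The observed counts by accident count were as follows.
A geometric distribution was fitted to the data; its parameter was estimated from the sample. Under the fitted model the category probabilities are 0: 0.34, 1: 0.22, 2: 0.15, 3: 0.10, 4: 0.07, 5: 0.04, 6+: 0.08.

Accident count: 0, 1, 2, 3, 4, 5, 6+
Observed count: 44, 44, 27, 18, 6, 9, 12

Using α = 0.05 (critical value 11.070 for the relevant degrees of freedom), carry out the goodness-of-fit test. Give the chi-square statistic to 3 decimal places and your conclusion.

Expected counts E_i = n·p_i: 160×0.34 = 54.4, 160×0.22 = 35.2, 160×0.15 = 24, 160×0.10 = 16, 160×0.07 = 11.2, 160×0.04 = 6.4, 160×0.08 = 12.8.
0: (44 − 54.4)²/54.4 = 108.16/54.4 = 1.9882
1: (44 − 35.2)²/35.2 = 77.44/35.2 = 2.2000
2: (27 − 24)²/24 = 9/24 = 0.3750
3: (18 − 16)²/16 = 4/16 = 0.2500
4: (6 − 11.2)²/11.2 = 27.04/11.2 = 2.4143
5: (9 − 6.4)²/6.4 = 6.76/6.4 = 1.0563
6+: (12 − 12.8)²/12.8 = 0.64/12.8 = 0.0500
Sum = 8.334
df = 5. Since 8.334 < 11.070, we do not reject H₀.

8.334; do not reject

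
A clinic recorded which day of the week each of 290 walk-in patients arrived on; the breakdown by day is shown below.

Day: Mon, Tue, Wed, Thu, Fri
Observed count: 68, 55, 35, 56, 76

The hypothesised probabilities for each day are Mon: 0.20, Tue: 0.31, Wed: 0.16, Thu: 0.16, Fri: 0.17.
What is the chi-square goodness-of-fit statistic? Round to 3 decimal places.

34.520

Expected counts E_i = n·p_i: 290×0.20 = 58, 290×0.31 = 89.9, 290×0.16 = 46.4, 290×0.16 = 46.4, 290×0.17 = 49.3.
Mon: (68 − 58)²/58 = 100/58 = 1.7241
Tue: (55 − 89.9)²/89.9 = 1218.01/89.9 = 13.5485
Wed: (35 − 46.4)²/46.4 = 129.96/46.4 = 2.8009
Thu: (56 − 46.4)²/46.4 = 92.16/46.4 = 1.9862
Fri: (76 − 49.3)²/49.3 = 712.89/49.3 = 14.4602
Sum = 34.520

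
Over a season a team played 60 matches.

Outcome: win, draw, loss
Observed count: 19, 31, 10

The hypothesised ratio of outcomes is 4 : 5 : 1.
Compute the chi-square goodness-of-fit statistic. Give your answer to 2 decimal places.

3.74

Ratio total = 10. Expected counts: 60×4/10 = 24, 60×5/10 = 30, 60×1/10 = 6.
cat         O        E   (O−E)²/E
win        19       24      1.042
draw       31       30      0.033
loss       10        6      2.667
Sum = 3.74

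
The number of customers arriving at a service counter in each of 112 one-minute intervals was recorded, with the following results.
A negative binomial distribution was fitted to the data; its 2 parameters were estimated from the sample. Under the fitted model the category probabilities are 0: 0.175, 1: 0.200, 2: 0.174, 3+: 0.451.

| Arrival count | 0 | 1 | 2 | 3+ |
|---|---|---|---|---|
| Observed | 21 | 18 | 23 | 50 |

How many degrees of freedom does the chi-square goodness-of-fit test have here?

1

There are k = 4 categories and 2 parameters estimated from the data, so df = 4 − 1 − 2 = 1.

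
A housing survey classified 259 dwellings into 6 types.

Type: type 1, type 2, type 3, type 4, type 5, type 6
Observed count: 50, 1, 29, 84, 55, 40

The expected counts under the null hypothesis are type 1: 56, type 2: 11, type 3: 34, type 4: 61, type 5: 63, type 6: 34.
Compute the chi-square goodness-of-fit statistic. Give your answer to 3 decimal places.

χ² = (50−56)²/56 + (1−11)²/11 + (29−34)²/34 + (84−61)²/61 + (55−63)²/63 + (40−34)²/34
   = 0.6429 + 9.0909 + 0.7353 + 8.6721 + 1.0159 + 1.0588
Sum = 21.216

21.216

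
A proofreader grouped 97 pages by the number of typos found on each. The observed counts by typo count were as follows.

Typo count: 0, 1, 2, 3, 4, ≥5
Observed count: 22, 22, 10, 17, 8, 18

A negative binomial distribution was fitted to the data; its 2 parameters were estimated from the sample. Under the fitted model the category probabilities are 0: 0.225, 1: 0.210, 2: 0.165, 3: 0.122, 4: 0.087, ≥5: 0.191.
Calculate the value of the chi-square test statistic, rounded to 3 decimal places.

4.678

Expected counts E_i = n·p_i: 97×0.225 = 21.825, 97×0.210 = 20.37, 97×0.165 = 16.005, 97×0.122 = 11.834, 97×0.087 = 8.439, 97×0.191 = 18.527.
0: (22 − 21.825)²/21.825 = 0.030625/21.825 = 0.0014
1: (22 − 20.37)²/20.37 = 2.6569/20.37 = 0.1304
2: (10 − 16.005)²/16.005 = 36.060025/16.005 = 2.2530
3: (17 − 11.834)²/11.834 = 26.687556/11.834 = 2.2552
4: (8 − 8.439)²/8.439 = 0.192721/8.439 = 0.0228
≥5: (18 − 18.527)²/18.527 = 0.277729/18.527 = 0.0150
Sum = 4.678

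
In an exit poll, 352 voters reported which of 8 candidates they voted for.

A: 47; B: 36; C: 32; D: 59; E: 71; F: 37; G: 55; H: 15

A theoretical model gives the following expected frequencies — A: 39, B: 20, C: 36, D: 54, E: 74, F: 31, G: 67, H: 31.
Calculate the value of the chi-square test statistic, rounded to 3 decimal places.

27.039

χ² = (47−39)²/39 + (36−20)²/20 + (32−36)²/36 + (59−54)²/54 + (71−74)²/74 + (37−31)²/31 + (55−67)²/67 + (15−31)²/31
   = 1.6410 + 12.8000 + 0.4444 + 0.4630 + 0.1216 + 1.1613 + 2.1493 + 8.2581
Sum = 27.039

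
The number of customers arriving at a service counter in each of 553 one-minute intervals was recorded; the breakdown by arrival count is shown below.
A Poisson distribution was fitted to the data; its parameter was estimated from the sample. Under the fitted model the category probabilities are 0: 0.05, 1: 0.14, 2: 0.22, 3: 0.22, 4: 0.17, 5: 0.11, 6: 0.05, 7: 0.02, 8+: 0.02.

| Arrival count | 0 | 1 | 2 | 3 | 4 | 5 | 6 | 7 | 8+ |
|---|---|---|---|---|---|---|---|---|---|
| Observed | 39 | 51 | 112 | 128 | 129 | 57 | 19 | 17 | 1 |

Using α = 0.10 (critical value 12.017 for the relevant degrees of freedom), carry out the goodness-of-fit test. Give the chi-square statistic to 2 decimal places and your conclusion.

Expected counts E_i = n·p_i: 553×0.05 = 27.65, 553×0.14 = 77.42, 553×0.22 = 121.66, 553×0.22 = 121.66, 553×0.17 = 94.01, 553×0.11 = 60.83, 553×0.05 = 27.65, 553×0.02 = 11.06, 553×0.02 = 11.06.
cat         O        E   (O−E)²/E
0          39    27.65      4.659
1          51    77.42      9.016
2         112   121.66      0.767
3         128   121.66      0.330
4         129    94.01     13.023
5          57    60.83      0.241
6          19    27.65      2.706
7          17    11.06      3.190
8+          1    11.06      9.150
Sum = 43.08
df = 7. Since 43.08 > 12.017, we reject H₀.

43.08; reject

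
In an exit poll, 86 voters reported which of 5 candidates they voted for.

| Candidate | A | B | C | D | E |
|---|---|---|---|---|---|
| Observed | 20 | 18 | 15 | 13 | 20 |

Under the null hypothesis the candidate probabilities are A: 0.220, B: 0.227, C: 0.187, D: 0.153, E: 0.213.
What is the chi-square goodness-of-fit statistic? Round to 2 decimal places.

0.41

Expected counts E_i = n·p_i: 86×0.220 = 18.92, 86×0.227 = 19.522, 86×0.187 = 16.082, 86×0.153 = 13.158, 86×0.213 = 18.318.
A: (20 − 18.92)²/18.92 = 1.1664/18.92 = 0.062
B: (18 − 19.522)²/19.522 = 2.316484/19.522 = 0.119
C: (15 − 16.082)²/16.082 = 1.170724/16.082 = 0.073
D: (13 − 13.158)²/13.158 = 0.024964/13.158 = 0.002
E: (20 − 18.318)²/18.318 = 2.829124/18.318 = 0.154
Sum = 0.41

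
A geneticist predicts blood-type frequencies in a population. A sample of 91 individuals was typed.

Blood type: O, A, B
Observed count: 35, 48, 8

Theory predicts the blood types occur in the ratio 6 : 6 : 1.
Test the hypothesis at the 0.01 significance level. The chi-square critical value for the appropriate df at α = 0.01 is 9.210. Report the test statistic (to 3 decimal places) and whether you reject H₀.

2.167; do not reject

Ratio total = 13. Expected counts: 91×6/13 = 42, 91×6/13 = 42, 91×1/13 = 7.
O: (35 − 42)²/42 = 49/42 = 1.1667
A: (48 − 42)²/42 = 36/42 = 0.8571
B: (8 − 7)²/7 = 1/7 = 0.1429
Sum = 2.167
df = 2. Since 2.167 < 9.210, we do not reject H₀.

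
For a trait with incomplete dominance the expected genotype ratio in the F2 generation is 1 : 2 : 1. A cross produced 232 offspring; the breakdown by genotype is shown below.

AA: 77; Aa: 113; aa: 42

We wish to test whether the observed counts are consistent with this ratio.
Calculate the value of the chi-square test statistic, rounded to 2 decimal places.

10.72

Ratio total = 4. Expected counts: 232×1/4 = 58, 232×2/4 = 116, 232×1/4 = 58.
AA: (77 − 58)²/58 = 361/58 = 6.224
Aa: (113 − 116)²/116 = 9/116 = 0.078
aa: (42 − 58)²/58 = 256/58 = 4.414
Sum = 10.72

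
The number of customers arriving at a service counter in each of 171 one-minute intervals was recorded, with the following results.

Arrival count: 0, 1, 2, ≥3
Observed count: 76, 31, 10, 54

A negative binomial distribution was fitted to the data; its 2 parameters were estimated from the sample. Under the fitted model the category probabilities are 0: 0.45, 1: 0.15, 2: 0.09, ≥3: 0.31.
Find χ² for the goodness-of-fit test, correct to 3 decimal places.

3.034

Expected counts E_i = n·p_i: 171×0.45 = 76.95, 171×0.15 = 25.65, 171×0.09 = 15.39, 171×0.31 = 53.01.
χ² = (76−76.95)²/76.95 + (31−25.65)²/25.65 + (10−15.39)²/15.39 + (54−53.01)²/53.01
   = 0.0117 + 1.1159 + 1.8877 + 0.0185
Sum = 3.034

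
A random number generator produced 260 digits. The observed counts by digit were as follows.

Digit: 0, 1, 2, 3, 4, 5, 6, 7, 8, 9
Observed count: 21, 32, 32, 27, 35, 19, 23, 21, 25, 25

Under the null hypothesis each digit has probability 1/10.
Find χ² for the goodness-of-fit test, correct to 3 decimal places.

10.154

Under H₀ each category has probability 1/10, so each expected count is 260/10 = 26.
0: (21 − 26)²/26 = 25/26 = 0.9615
1: (32 − 26)²/26 = 36/26 = 1.3846
2: (32 − 26)²/26 = 36/26 = 1.3846
3: (27 − 26)²/26 = 1/26 = 0.0385
4: (35 − 26)²/26 = 81/26 = 3.1154
5: (19 − 26)²/26 = 49/26 = 1.8846
6: (23 − 26)²/26 = 9/26 = 0.3462
7: (21 − 26)²/26 = 25/26 = 0.9615
8: (25 − 26)²/26 = 1/26 = 0.0385
9: (25 − 26)²/26 = 1/26 = 0.0385
Sum = 10.154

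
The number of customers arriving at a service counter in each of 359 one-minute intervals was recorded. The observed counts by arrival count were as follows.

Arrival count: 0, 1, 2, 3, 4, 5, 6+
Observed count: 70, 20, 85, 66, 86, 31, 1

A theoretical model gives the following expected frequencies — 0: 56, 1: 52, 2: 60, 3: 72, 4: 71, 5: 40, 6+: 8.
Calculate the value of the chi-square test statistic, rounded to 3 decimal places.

45.428

χ² = (70−56)²/56 + (20−52)²/52 + (85−60)²/60 + (66−72)²/72 + (86−71)²/71 + (31−40)²/40 + (1−8)²/8
   = 3.5000 + 19.6923 + 10.4167 + 0.5000 + 3.1690 + 2.0250 + 6.1250
Sum = 45.428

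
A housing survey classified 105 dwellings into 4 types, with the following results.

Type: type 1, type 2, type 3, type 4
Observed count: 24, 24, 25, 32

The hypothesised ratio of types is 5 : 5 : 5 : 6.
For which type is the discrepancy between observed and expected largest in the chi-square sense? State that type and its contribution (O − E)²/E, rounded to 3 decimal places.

Ratio total = 21. Expected counts: 105×5/21 = 25, 105×5/21 = 25, 105×5/21 = 25, 105×6/21 = 30.
cat         O        E   (O−E)²/E
type 1     24       25     0.0400
type 2     24       25     0.0400
type 3     25       25     0.0000
type 4     32       30     0.1333
The largest term is for type 4: 0.133.

type 4, 0.133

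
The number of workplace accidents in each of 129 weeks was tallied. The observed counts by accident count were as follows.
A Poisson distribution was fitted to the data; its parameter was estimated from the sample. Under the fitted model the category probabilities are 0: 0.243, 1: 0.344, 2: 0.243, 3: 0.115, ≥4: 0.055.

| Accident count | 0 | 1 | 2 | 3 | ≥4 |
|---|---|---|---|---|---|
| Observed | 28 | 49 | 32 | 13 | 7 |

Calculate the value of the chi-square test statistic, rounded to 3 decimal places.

Expected counts E_i = n·p_i: 129×0.243 = 31.347, 129×0.344 = 44.376, 129×0.243 = 31.347, 129×0.115 = 14.835, 129×0.055 = 7.095.
χ² = (28−31.347)²/31.347 + (49−44.376)²/44.376 + (32−31.347)²/31.347 + (13−14.835)²/14.835 + (7−7.095)²/7.095
   = 0.3574 + 0.4818 + 0.0136 + 0.2270 + 0.0013
Sum = 1.081

1.081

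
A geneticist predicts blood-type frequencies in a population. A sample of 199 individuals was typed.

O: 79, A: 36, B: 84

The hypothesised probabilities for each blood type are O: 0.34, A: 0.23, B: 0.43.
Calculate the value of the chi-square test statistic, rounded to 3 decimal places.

4.015

Expected counts E_i = n·p_i: 199×0.34 = 67.66, 199×0.23 = 45.77, 199×0.43 = 85.57.
χ² = (79−67.66)²/67.66 + (36−45.77)²/45.77 + (84−85.57)²/85.57
   = 1.9006 + 2.0855 + 0.0288
Sum = 4.015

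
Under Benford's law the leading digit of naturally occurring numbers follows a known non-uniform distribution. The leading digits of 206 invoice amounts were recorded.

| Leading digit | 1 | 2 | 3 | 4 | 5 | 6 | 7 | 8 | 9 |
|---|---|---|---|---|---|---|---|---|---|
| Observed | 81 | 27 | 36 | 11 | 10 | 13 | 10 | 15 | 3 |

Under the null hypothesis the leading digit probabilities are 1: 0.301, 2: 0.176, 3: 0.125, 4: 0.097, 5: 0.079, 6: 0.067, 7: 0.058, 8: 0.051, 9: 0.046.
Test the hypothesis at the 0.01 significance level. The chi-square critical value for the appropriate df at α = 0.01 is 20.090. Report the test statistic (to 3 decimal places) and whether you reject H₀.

25.430; reject

Expected counts E_i = n·p_i: 206×0.301 = 62.006, 206×0.176 = 36.256, 206×0.125 = 25.75, 206×0.097 = 19.982, 206×0.079 = 16.274, 206×0.067 = 13.802, 206×0.058 = 11.948, 206×0.051 = 10.506, 206×0.046 = 9.476.
cat         O        E   (O−E)²/E
1          81   62.006     5.8183
2          27   36.256     2.3630
3          36    25.75     4.0801
4          11   19.982     4.0374
5          10   16.274     2.4188
6          13   13.802     0.0466
7          10   11.948     0.3176
8          15   10.506     1.9223
9           3    9.476     4.4258
Sum = 25.430
df = 8. Since 25.430 > 20.090, we reject H₀.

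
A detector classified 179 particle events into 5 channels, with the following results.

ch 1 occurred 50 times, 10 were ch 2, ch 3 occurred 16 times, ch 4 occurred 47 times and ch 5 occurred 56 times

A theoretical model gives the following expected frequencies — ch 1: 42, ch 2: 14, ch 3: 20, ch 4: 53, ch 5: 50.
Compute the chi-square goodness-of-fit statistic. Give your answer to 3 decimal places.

cat         O        E   (O−E)²/E
ch 1       50       42     1.5238
ch 2       10       14     1.1429
ch 3       16       20     0.8000
ch 4       47       53     0.6792
ch 5       56       50     0.7200
Sum = 4.866

4.866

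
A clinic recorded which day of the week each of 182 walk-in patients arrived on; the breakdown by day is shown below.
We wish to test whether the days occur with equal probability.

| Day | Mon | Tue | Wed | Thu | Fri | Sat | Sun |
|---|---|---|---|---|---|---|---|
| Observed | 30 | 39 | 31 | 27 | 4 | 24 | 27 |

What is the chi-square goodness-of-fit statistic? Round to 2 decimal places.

26.92

Under H₀ each category has probability 1/7, so each expected count is 182/7 = 26.
cat         O        E   (O−E)²/E
Mon        30       26      0.615
Tue        39       26      6.500
Wed        31       26      0.962
Thu        27       26      0.038
Fri         4       26     18.615
Sat        24       26      0.154
Sun        27       26      0.038
Sum = 26.92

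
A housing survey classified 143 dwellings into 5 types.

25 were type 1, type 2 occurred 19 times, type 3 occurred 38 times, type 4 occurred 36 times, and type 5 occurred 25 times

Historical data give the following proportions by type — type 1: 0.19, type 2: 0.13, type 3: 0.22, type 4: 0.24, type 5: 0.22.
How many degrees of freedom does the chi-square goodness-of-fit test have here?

4

There are k = 5 categories and no parameters were estimated from the data, so df = 5 − 1 = 4.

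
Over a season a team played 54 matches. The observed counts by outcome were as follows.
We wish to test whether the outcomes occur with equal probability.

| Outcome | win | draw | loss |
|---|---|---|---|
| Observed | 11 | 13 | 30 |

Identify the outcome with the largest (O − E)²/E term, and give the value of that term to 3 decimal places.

Under H₀ each category has probability 1/3, so each expected count is 54/3 = 18.
χ² = (11−18)²/18 + (13−18)²/18 + (30−18)²/18
   = 2.7222 + 1.3889 + 8.0000
The largest term is for loss: 8.000.

loss, 8.000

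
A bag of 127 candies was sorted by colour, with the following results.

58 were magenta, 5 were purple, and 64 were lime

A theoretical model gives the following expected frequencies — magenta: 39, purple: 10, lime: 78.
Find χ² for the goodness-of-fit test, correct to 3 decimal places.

14.269

cat          O        E   (O−E)²/E
magenta     58       39     9.2564
purple       5       10     2.5000
lime        64       78     2.5128
Sum = 14.269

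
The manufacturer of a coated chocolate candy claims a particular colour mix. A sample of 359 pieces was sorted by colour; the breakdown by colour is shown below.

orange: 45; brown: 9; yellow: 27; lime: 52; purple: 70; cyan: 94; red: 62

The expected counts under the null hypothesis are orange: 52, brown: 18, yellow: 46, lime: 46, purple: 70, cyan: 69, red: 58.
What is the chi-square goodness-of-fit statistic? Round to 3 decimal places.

23.407

cat         O        E   (O−E)²/E
orange     45       52     0.9423
brown       9       18     4.5000
yellow     27       46     7.8478
lime       52       46     0.7826
purple     70       70     0.0000
cyan       94       69     9.0580
red        62       58     0.2759
Sum = 23.407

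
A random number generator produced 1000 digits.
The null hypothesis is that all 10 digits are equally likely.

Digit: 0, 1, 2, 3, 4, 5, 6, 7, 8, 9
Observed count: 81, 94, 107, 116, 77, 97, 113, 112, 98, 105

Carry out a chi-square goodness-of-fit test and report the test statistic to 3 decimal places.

15.820

Under H₀ each category has probability 1/10, so each expected count is 1000/10 = 100.
cat         O        E   (O−E)²/E
0          81      100     3.6100
1          94      100     0.3600
2         107      100     0.4900
3         116      100     2.5600
4          77      100     5.2900
5          97      100     0.0900
6         113      100     1.6900
7         112      100     1.4400
8          98      100     0.0400
9         105      100     0.2500
Sum = 15.820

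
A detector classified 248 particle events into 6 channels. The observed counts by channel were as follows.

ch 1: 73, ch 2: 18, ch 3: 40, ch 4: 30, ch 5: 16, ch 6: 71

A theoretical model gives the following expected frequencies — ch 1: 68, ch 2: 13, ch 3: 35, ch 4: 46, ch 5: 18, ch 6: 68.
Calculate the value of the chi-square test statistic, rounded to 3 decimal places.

8.925

ch 1: (73 − 68)²/68 = 25/68 = 0.3676
ch 2: (18 − 13)²/13 = 25/13 = 1.9231
ch 3: (40 − 35)²/35 = 25/35 = 0.7143
ch 4: (30 − 46)²/46 = 256/46 = 5.5652
ch 5: (16 − 18)²/18 = 4/18 = 0.2222
ch 6: (71 − 68)²/68 = 9/68 = 0.1324
Sum = 8.925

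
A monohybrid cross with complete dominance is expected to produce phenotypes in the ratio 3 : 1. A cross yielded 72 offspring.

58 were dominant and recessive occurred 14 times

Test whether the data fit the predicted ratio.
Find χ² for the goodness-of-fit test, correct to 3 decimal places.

Ratio total = 4. Expected counts: 72×3/4 = 54, 72×1/4 = 18.
χ² = (58−54)²/54 + (14−18)²/18
   = 0.2963 + 0.8889
Sum = 1.185

1.185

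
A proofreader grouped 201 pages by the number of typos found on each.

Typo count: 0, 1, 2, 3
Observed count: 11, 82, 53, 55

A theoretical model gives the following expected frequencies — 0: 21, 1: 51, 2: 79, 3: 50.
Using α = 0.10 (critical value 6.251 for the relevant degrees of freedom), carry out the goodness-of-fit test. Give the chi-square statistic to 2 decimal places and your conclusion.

32.66; reject

χ² = (11−21)²/21 + (82−51)²/51 + (53−79)²/79 + (55−50)²/50
   = 4.762 + 18.843 + 8.557 + 0.500
Sum = 32.66
df = 3. Since 32.66 > 6.251, we reject H₀.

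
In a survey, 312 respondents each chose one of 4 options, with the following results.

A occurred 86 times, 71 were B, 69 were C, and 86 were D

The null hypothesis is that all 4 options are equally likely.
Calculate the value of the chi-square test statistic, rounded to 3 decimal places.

Under H₀ each category has probability 1/4, so each expected count is 312/4 = 78.
A: (86 − 78)²/78 = 64/78 = 0.8205
B: (71 − 78)²/78 = 49/78 = 0.6282
C: (69 − 78)²/78 = 81/78 = 1.0385
D: (86 − 78)²/78 = 64/78 = 0.8205
Sum = 3.308

3.308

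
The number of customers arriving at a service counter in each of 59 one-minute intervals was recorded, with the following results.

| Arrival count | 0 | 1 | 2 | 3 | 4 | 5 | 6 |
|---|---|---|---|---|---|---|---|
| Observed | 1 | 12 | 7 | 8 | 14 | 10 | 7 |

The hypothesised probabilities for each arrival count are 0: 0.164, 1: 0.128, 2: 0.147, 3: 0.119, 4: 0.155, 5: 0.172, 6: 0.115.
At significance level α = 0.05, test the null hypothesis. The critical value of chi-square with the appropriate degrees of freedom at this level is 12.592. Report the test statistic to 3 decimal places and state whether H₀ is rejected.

13.445; reject

Expected counts E_i = n·p_i: 59×0.164 = 9.676, 59×0.128 = 7.552, 59×0.147 = 8.673, 59×0.119 = 7.021, 59×0.155 = 9.145, 59×0.172 = 10.148, 59×0.115 = 6.785.
0: (1 − 9.676)²/9.676 = 75.272976/9.676 = 7.7793
1: (12 − 7.552)²/7.552 = 19.784704/7.552 = 2.6198
2: (7 − 8.673)²/8.673 = 2.798929/8.673 = 0.3227
3: (8 − 7.021)²/7.021 = 0.958441/7.021 = 0.1365
4: (14 − 9.145)²/9.145 = 23.571025/9.145 = 2.5775
5: (10 − 10.148)²/10.148 = 0.021904/10.148 = 0.0022
6: (7 − 6.785)²/6.785 = 0.046225/6.785 = 0.0068
Sum = 13.445
df = 6. Since 13.445 > 12.592, we reject H₀.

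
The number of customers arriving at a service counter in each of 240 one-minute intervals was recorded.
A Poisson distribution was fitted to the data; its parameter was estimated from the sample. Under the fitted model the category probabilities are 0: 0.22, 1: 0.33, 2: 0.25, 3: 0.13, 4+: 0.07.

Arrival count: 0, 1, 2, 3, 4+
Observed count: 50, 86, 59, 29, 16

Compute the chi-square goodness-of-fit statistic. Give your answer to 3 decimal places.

Expected counts E_i = n·p_i: 240×0.22 = 52.8, 240×0.33 = 79.2, 240×0.25 = 60, 240×0.13 = 31.2, 240×0.07 = 16.8.
cat         O        E   (O−E)²/E
0          50     52.8     0.1485
1          86     79.2     0.5838
2          59       60     0.0167
3          29     31.2     0.1551
4+         16     16.8     0.0381
Sum = 0.942

0.942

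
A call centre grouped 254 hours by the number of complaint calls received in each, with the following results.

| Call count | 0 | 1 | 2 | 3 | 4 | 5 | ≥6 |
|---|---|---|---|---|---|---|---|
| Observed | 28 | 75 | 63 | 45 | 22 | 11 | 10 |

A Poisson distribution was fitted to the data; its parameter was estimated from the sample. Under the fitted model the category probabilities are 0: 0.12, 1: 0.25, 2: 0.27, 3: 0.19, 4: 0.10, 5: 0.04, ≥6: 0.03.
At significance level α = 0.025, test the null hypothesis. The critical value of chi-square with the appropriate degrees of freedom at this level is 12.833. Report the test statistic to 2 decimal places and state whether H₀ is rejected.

4.23; do not reject

Expected counts E_i = n·p_i: 254×0.12 = 30.48, 254×0.25 = 63.5, 254×0.27 = 68.58, 254×0.19 = 48.26, 254×0.10 = 25.4, 254×0.04 = 10.16, 254×0.03 = 7.62.
0: (28 − 30.48)²/30.48 = 6.1504/30.48 = 0.202
1: (75 − 63.5)²/63.5 = 132.25/63.5 = 2.083
2: (63 − 68.58)²/68.58 = 31.1364/68.58 = 0.454
3: (45 − 48.26)²/48.26 = 10.6276/48.26 = 0.220
4: (22 − 25.4)²/25.4 = 11.56/25.4 = 0.455
5: (11 − 10.16)²/10.16 = 0.7056/10.16 = 0.069
≥6: (10 − 7.62)²/7.62 = 5.6644/7.62 = 0.743
Sum = 4.23
df = 5. Since 4.23 < 12.833, we do not reject H₀.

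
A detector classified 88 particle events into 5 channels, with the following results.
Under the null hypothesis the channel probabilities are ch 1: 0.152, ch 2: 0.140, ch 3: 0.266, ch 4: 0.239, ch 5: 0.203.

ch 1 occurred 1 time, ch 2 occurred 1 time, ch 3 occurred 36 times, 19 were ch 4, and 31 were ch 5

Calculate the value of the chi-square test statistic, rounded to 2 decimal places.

38.48

Expected counts E_i = n·p_i: 88×0.152 = 13.376, 88×0.140 = 12.32, 88×0.266 = 23.408, 88×0.239 = 21.032, 88×0.203 = 17.864.
χ² = (1−13.376)²/13.376 + (1−12.32)²/12.32 + (36−23.408)²/23.408 + (19−21.032)²/21.032 + (31−17.864)²/17.864
   = 11.451 + 10.401 + 6.774 + 0.196 + 9.659
Sum = 38.48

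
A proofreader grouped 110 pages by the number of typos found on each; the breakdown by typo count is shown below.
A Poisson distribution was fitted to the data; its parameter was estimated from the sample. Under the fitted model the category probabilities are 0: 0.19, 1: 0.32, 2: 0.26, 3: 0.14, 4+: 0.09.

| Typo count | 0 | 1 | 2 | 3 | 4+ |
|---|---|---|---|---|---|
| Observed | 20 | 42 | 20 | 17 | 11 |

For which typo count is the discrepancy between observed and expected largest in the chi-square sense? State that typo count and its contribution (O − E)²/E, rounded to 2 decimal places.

2, 2.59

Expected counts E_i = n·p_i: 110×0.19 = 20.9, 110×0.32 = 35.2, 110×0.26 = 28.6, 110×0.14 = 15.4, 110×0.09 = 9.9.
0: (20 − 20.9)²/20.9 = 0.81/20.9 = 0.039
1: (42 − 35.2)²/35.2 = 46.24/35.2 = 1.314
2: (20 − 28.6)²/28.6 = 73.96/28.6 = 2.586
3: (17 − 15.4)²/15.4 = 2.56/15.4 = 0.166
4+: (11 − 9.9)²/9.9 = 1.21/9.9 = 0.122
The largest term is for 2: 2.59.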